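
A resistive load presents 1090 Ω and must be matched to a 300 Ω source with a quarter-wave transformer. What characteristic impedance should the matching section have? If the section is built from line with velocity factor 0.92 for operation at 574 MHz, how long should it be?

Z_qwt = √(Z_0·R_L) = √(300 × 1090) = √327000
λ = 0.92·c/f = 0.481 m, so l = λ/4 = 0.12 m

Z_qwt ≈ 572 Ω; length ≈ 12 cm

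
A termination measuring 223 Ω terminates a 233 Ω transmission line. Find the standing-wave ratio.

VSWR ≈ 1.04

Γ = (223 − 233)/(223 + 233) = -0.0219
VSWR = (1 + 0.0219)/(1 − 0.0219)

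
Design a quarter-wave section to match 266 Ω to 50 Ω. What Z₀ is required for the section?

Z_qwt ≈ 115 Ω

Z_qwt = √(Z_0·R_L) = √(50 × 266) = √13300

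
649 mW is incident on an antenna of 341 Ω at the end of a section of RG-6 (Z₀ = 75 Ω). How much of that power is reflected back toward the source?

P_reflected ≈ 265 mW

Γ = (341 − 75)/(341 + 75) = 0.639
|Γ|² = 0.409
P_refl = |Γ|²·P_inc = 265 mW, P_del = (1 − |Γ|²)·P_inc = 384 mW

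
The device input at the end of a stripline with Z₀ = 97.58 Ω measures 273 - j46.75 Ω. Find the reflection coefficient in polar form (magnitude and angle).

Γ = (Z_L − Z_0)/(Z_L + Z_0) = (175.4 − j46.75)/(370.6 − j46.75)
|Γ| = 182/374 = 0.486

Γ ≈ 0.486 ∠ -7.73°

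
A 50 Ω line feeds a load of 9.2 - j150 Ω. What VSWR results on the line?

Γ = (Z_L − Z_0)/(Z_L + Z_0) = (-40.8 − j150)/(59.2 − j150)
|Γ| = 155/161 = 0.964
VSWR = (1 + |Γ|)/(1 − |Γ|) = 1.96/0.036

VSWR ≈ 54.5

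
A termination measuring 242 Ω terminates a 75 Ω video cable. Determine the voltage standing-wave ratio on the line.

For a purely resistive load, VSWR = R_L/Z_0 or Z_0/R_L (whichever > 1) = 242/75

VSWR ≈ 3.23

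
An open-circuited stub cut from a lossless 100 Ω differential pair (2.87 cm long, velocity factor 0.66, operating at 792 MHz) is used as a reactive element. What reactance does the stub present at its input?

λ = v/f = 0.66·c / 792 MHz = 0.25 m
βl = 2π·l/λ = 2π × 0.115 = 41.3°
tan(βl) = 0.879
For an open-circuited stub, Z_in = −jZ_0·cot(βl) = −jZ_0/tan(βl)

X_in ≈ -114 Ω (capacitive)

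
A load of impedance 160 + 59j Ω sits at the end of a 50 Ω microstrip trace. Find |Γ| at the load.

Γ = (Z_L − Z_0)/(Z_L + Z_0) = (110 + j59)/(210 + j59)
|Γ| = 125/218

|Γ| ≈ 0.572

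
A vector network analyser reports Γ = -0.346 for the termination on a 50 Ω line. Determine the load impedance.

Z_L = Z_0·(1 + Γ)/(1 − Γ) = 50·(0.654)/(1.35)

Z_L ≈ 24.3 Ω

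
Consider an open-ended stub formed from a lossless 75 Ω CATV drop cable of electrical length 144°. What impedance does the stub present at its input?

Z_in ≈ +j103 Ω

tan(βl) = -0.727
For an open-ended stub, Z_in = −jZ_0·cot(βl) = −jZ_0/tan(βl)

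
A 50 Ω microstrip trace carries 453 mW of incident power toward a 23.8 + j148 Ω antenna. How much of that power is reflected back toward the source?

P_reflected ≈ 374 mW

|Γ| = |(-26.2 + j148)/(73.8 + j148)| = 0.909
|Γ|² = 0.826
P_refl = |Γ|²·P_inc = 374 mW, P_del = (1 − |Γ|²)·P_inc = 78.8 mW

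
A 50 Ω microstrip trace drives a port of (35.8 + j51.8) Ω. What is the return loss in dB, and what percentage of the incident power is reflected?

RL ≈ 5.42 dB; 28.7% of incident power reflected

Γ = (-14.2 + j51.8)/(85.8 + j51.8), |Γ| = 0.536
RL = −20·log₁₀(0.536) = 5.42 dB
P_refl/P_inc = |Γ|² = 0.287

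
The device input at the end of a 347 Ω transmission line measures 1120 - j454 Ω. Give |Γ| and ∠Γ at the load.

Γ = (Z_L − Z_0)/(Z_L + Z_0) = (773 − j454)/(1467 − j454)
|Γ| = 896/1540 = 0.584

Γ ≈ 0.584 ∠ -13.2°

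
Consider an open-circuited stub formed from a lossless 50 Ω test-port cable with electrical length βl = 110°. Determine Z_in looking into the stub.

tan(βl) = -2.75
For an open-circuited stub, Z_in = −jZ_0·cot(βl) = −jZ_0/tan(βl)

Z_in ≈ +j18.2 Ω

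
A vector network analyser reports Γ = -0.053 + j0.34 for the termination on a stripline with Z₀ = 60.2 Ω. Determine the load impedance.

Z_L = Z_0·(1 + Γ)/(1 − Γ) = 60.2·(0.947 + j0.34)/(1.05 − j0.34)

Z_L ≈ 43.3 + j33.4 Ω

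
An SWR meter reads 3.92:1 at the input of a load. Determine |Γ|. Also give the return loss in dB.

|Γ| = (S − 1)/(S + 1) = (3.92 − 1)/(3.92 + 1) = 2.92/4.92
RL = −20·log₁₀|Γ| = −20·log₁₀(0.593)

|Γ| ≈ 0.593; return loss ≈ 4.53 dB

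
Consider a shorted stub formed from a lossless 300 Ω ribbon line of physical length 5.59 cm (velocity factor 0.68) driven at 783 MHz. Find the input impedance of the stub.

λ = v/f = 0.68·c / 783 MHz = 0.261 m
βl = 2π·l/λ = 2π × 0.215 = 77.2°
tan(βl) = 4.42
For a shorted stub, Z_in = jZ_0·tan(βl)

Z_in ≈ +j1320 Ω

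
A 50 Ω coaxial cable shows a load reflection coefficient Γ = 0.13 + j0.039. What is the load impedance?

Z_L ≈ 64.7 + j5.14 Ω

Z_L = Z_0·(1 + Γ)/(1 − Γ) = 50·(1.13 + j0.039)/(0.87 − j0.039)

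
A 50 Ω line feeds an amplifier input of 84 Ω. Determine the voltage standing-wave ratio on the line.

VSWR ≈ 1.68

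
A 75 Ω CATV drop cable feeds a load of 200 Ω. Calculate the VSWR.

VSWR ≈ 2.67

Γ = (200 − 75)/(200 + 75) = 0.455
VSWR = (1 + 0.455)/(1 − 0.455)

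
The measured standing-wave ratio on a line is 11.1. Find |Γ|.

|Γ| = (S − 1)/(S + 1) = (11.1 − 1)/(11.1 + 1) = 10.1/12.1

|Γ| ≈ 0.835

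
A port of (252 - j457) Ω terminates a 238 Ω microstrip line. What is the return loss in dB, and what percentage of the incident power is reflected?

Γ = (14 − j457)/(490 − j457), |Γ| = 0.682
RL = −20·log₁₀(0.682) = 3.32 dB
P_refl/P_inc = |Γ|² = 0.466

RL ≈ 3.32 dB; 46.6% of incident power reflected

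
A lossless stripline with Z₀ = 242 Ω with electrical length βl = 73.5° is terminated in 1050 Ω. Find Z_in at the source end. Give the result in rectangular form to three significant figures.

tan(βl) = tan(73.5°) = 3.38
Z_in = Z_0·(Z_L + jZ_0·tanβl)/(Z_0 + jZ_L·tanβl)
     = 242·(1050 + j817)/(242 + j3540)

Z_in ≈ 60.4 − j67.6 Ω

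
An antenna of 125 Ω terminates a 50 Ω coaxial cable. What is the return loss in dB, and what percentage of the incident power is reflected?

Γ = (125 − 50)/(125 + 50) = 0.429
RL = −20·log₁₀(0.429) = 7.36 dB
P_refl/P_inc = |Γ|² = 0.184

RL ≈ 7.36 dB; 18.4% of incident power reflected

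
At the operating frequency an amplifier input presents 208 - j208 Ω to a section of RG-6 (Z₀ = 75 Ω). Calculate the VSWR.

VSWR ≈ 5.73

Γ = (Z_L − Z_0)/(Z_L + Z_0) = (133 − j208)/(283 − j208)
|Γ| = 247/351 = 0.703
VSWR = (1 + |Γ|)/(1 − |Γ|) = 1.7/0.297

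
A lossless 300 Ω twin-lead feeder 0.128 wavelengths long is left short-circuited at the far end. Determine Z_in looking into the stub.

βl = 2π × 0.128 = 46.1°
tan(βl) = 1.04
For a short-circuited stub, Z_in = jZ_0·tan(βl)

Z_in ≈ +j312 Ω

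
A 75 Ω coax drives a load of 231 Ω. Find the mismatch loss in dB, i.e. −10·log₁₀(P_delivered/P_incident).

mismatch loss ≈ 1.31 dB

Γ = (231 − 75)/(231 + 75) = 0.51
|Γ|² = 0.26, so P_del/P_inc = 1 − |Γ|² = 0.74
ML = −10·log₁₀(1 − |Γ|²)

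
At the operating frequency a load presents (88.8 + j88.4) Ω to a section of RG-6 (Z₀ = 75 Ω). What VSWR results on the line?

Γ = (Z_L − Z_0)/(Z_L + Z_0) = (13.8 + j88.4)/(163.8 + j88.4)
|Γ| = 89.5/186 = 0.481
VSWR = (1 + |Γ|)/(1 − |Γ|) = 1.48/0.519

VSWR ≈ 2.85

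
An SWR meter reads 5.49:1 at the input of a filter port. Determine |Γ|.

|Γ| = (S − 1)/(S + 1) = (5.49 − 1)/(5.49 + 1) = 4.49/6.49

|Γ| ≈ 0.692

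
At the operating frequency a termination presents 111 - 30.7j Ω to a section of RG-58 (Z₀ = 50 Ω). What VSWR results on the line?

Γ = (Z_L − Z_0)/(Z_L + Z_0) = (61 − j30.7)/(161 − j30.7)
|Γ| = 68.3/164 = 0.417
VSWR = (1 + |Γ|)/(1 − |Γ|) = 1.42/0.583

VSWR ≈ 2.43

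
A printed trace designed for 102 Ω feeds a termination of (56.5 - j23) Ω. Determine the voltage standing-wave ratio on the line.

Γ = (Z_L − Z_0)/(Z_L + Z_0) = (-45.5 − j23)/(158.5 − j23)
|Γ| = 51/160 = 0.318
VSWR = (1 + |Γ|)/(1 − |Γ|) = 1.32/0.682

VSWR ≈ 1.93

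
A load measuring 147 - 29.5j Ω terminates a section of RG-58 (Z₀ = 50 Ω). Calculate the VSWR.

VSWR ≈ 3.07

Γ = (Z_L − Z_0)/(Z_L + Z_0) = (97 − j29.5)/(197 − j29.5)
|Γ| = 101/199 = 0.509
VSWR = (1 + |Γ|)/(1 − |Γ|) = 1.51/0.491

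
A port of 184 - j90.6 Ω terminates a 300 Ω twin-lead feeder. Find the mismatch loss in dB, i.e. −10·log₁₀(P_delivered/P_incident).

mismatch loss ≈ 0.406 dB

Γ = (-116 − j90.6)/(484 − j90.6), |Γ| = 0.299
|Γ|² = 0.0894, so P_del/P_inc = 1 − |Γ|² = 0.911
ML = −10·log₁₀(1 − |Γ|²)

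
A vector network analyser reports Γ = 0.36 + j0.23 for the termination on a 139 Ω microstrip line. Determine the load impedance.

Z_L = Z_0·(1 + Γ)/(1 − Γ) = 139·(1.36 + j0.23)/(0.64 − j0.23)

Z_L ≈ 246 + j138 Ω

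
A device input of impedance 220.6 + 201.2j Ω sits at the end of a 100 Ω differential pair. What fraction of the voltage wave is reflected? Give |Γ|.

Γ = (Z_L − Z_0)/(Z_L + Z_0) = (120.6 + j201.2)/(320.6 + j201.2)
|Γ| = 235/379

|Γ| ≈ 0.62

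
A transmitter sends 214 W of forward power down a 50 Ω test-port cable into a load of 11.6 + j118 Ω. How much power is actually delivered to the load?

P_delivered ≈ 28 W

|Γ| = |(-38.4 + j118)/(61.6 + j118)| = 0.932
|Γ|² = 0.869
P_refl = |Γ|²·P_inc = 186 W, P_del = (1 − |Γ|²)·P_inc = 28 W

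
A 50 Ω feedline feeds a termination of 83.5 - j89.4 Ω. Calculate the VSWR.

Γ = (Z_L − Z_0)/(Z_L + Z_0) = (33.5 − j89.4)/(133.5 − j89.4)
|Γ| = 95.5/161 = 0.594
VSWR = (1 + |Γ|)/(1 − |Γ|) = 1.59/0.406

VSWR ≈ 3.93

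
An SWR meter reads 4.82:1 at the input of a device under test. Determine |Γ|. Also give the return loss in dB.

|Γ| ≈ 0.656; return loss ≈ 3.66 dB

|Γ| = (S − 1)/(S + 1) = (4.82 − 1)/(4.82 + 1) = 3.82/5.82
RL = −20·log₁₀|Γ| = −20·log₁₀(0.656)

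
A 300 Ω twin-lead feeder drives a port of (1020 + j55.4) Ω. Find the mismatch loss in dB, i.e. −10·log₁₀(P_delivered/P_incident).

mismatch loss ≈ 1.54 dB

Γ = (720 + j55.4)/(1320 + j55.4), |Γ| = 0.547
|Γ|² = 0.299, so P_del/P_inc = 1 − |Γ|² = 0.701
ML = −10·log₁₀(1 − |Γ|²)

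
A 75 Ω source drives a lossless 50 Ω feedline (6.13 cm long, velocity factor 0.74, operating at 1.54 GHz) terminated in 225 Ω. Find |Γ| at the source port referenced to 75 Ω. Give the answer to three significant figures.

λ = v/f = 0.74·c / 1.54 GHz = 0.144 m
βl = 2π·l/λ = 2π × 0.425 = 153°
tan(βl) = -0.508
Z_in = Z_0·(Z_L + jZ_0·tanβl)/(Z_0 + jZ_L·tanβl) = 45.5 + j78.6 Ω
Γ_s = (Z_in − Z_s)/(Z_in + Z_s) = (-29.5 + j78.6)/(121 + j78.6), |Γ_s| = 0.583

|Γ| ≈ 0.583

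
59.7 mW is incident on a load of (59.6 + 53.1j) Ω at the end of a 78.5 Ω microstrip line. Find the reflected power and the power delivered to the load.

P_reflected ≈ 8.66 mW; P_delivered ≈ 51 mW

|Γ| = |(-18.9 + j53.1)/(138.1 + j53.1)| = 0.381
|Γ|² = 0.145
P_refl = |Γ|²·P_inc = 8.66 mW, P_del = (1 − |Γ|²)·P_inc = 51 mW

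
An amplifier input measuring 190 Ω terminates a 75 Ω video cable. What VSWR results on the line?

For a purely resistive load, VSWR = R_L/Z_0 or Z_0/R_L (whichever > 1) = 190/75

VSWR ≈ 2.53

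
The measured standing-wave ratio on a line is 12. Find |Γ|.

|Γ| = (S − 1)/(S + 1) = (12 − 1)/(12 + 1) = 11/13

|Γ| ≈ 0.846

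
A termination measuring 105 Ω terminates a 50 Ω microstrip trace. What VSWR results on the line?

VSWR ≈ 2.1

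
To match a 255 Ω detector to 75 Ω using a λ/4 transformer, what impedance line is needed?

Z_qwt ≈ 138 Ω

Z_qwt = √(Z_0·R_L) = √(75 × 255) = √19120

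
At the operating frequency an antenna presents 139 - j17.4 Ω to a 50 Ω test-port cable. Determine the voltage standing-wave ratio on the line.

VSWR ≈ 2.83

Γ = (Z_L − Z_0)/(Z_L + Z_0) = (89 − j17.4)/(189 − j17.4)
|Γ| = 90.7/190 = 0.478
VSWR = (1 + |Γ|)/(1 − |Γ|) = 1.48/0.522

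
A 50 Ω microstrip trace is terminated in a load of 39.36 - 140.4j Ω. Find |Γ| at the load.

Γ = (Z_L − Z_0)/(Z_L + Z_0) = (-10.64 − j140.4)/(89.36 − j140.4)
|Γ| = 141/166

|Γ| ≈ 0.846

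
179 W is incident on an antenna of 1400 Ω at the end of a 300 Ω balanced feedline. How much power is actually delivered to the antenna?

Γ = (1400 − 300)/(1400 + 300) = 0.647
|Γ|² = 0.419
P_refl = |Γ|²·P_inc = 74.9 W, P_del = (1 − |Γ|²)·P_inc = 104 W

P_delivered ≈ 104 W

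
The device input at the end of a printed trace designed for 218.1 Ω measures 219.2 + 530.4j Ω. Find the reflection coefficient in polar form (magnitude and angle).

Γ = (Z_L − Z_0)/(Z_L + Z_0) = (1.1 + j530.4)/(437.3 + j530.4)
|Γ| = 530/687 = 0.772

Γ ≈ 0.772 ∠ 39.4°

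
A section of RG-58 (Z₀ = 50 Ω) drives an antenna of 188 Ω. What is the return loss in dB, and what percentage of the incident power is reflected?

Γ = (188 − 50)/(188 + 50) = 0.58
RL = −20·log₁₀(0.58) = 4.73 dB
P_refl/P_inc = |Γ|² = 0.336

RL ≈ 4.73 dB; 33.6% of incident power reflected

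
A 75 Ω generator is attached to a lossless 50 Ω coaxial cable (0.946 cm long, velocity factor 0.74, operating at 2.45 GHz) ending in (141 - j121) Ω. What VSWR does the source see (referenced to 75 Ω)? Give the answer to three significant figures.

VSWR ≈ 5.72

λ = v/f = 0.74·c / 2.45 GHz = 0.0906 m
βl = 2π·l/λ = 2π × 0.104 = 37.6°
tan(βl) = 0.77
Z_in = Z_0·(Z_L + jZ_0·tanβl)/(Z_0 + jZ_L·tanβl) = 17.4 − j42 Ω
Γ_s = (Z_in − Z_s)/(Z_in + Z_s) = (-57.6 − j42)/(92.4 − j42), |Γ_s| = 0.702
VSWR = (1 + |Γ_s|)/(1 − |Γ_s|)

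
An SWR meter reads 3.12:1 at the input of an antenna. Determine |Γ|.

|Γ| ≈ 0.515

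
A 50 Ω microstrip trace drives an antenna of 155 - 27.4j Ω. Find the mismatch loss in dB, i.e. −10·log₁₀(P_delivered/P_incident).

Γ = (105 − j27.4)/(205 − j27.4), |Γ| = 0.525
|Γ|² = 0.275, so P_del/P_inc = 1 − |Γ|² = 0.725
ML = −10·log₁₀(1 − |Γ|²)

mismatch loss ≈ 1.4 dB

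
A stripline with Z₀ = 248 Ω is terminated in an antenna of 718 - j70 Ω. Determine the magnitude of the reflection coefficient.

|Γ| ≈ 0.491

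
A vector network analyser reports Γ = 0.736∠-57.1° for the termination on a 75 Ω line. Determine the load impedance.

Z_L = Z_0·(1 + Γ)/(1 − Γ) = 75·(1.4 − j0.618)/(0.6 + j0.618)

Z_L ≈ 46.3 − j125 Ω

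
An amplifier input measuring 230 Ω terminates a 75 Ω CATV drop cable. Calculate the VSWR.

For a purely resistive load, VSWR = R_L/Z_0 or Z_0/R_L (whichever > 1) = 230/75

VSWR ≈ 3.07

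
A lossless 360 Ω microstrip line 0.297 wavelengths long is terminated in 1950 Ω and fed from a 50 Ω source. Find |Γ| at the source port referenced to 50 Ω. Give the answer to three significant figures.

|Γ| ≈ 0.667

βl = 2π × 0.297 = 107°
tan(βl) = -3.29
Z_in = Z_0·(Z_L + jZ_0·tanβl)/(Z_0 + jZ_L·tanβl) = 72.4 + j105 Ω
Γ_s = (Z_in − Z_s)/(Z_in + Z_s) = (22.4 + j105)/(122 + j105), |Γ_s| = 0.667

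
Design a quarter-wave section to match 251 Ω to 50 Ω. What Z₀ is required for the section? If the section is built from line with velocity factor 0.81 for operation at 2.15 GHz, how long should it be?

Z_qwt ≈ 112 Ω; length ≈ 2.83 cm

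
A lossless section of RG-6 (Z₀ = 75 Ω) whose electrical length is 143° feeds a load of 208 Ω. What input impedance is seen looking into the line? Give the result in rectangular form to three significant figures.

Z_in ≈ 60.8 + j70.5 Ω

tan(βl) = tan(143°) = -0.754
Z_in = Z_0·(Z_L + jZ_0·tanβl)/(Z_0 + jZ_L·tanβl)
     = 75·(208 − j56.5)/(75 − j157)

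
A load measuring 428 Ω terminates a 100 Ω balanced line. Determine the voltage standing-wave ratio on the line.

Γ = (428 − 100)/(428 + 100) = 0.621
VSWR = (1 + 0.621)/(1 − 0.621)

VSWR ≈ 4.28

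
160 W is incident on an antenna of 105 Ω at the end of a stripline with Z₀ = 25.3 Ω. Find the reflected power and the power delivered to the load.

Γ = (105 − 25.3)/(105 + 25.3) = 0.612
|Γ|² = 0.374
P_refl = |Γ|²·P_inc = 59.9 W, P_del = (1 − |Γ|²)·P_inc = 100 W

P_reflected ≈ 59.9 W; P_delivered ≈ 100 W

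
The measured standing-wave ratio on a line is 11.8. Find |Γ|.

|Γ| ≈ 0.844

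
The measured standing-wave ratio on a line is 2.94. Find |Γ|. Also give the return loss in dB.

|Γ| = (S − 1)/(S + 1) = (2.94 − 1)/(2.94 + 1) = 1.94/3.94
RL = −20·log₁₀|Γ| = −20·log₁₀(0.492)

|Γ| ≈ 0.492; return loss ≈ 6.15 dB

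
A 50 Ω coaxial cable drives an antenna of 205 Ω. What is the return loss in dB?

RL ≈ 4.32 dB

Γ = (205 − 50)/(205 + 50) = 0.608
RL = −20·log₁₀|Γ| = −20·log₁₀(0.608)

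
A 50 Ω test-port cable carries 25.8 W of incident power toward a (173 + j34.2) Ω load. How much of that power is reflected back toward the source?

|Γ| = |(123 + j34.2)/(223 + j34.2)| = 0.566
|Γ|² = 0.32
P_refl = |Γ|²·P_inc = 8.26 W, P_del = (1 − |Γ|²)·P_inc = 17.5 W

P_reflected ≈ 8.26 W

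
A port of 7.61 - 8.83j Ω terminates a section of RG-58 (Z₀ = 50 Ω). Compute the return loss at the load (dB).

Γ = (-42.39 − j8.83)/(57.61 − j8.83), |Γ| = 0.743
RL = −20·log₁₀|Γ| = −20·log₁₀(0.743)

RL ≈ 2.58 dB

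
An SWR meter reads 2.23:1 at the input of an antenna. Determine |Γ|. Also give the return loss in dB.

|Γ| = (S − 1)/(S + 1) = (2.23 − 1)/(2.23 + 1) = 1.23/3.23
RL = −20·log₁₀|Γ| = −20·log₁₀(0.381)

|Γ| ≈ 0.381; return loss ≈ 8.39 dB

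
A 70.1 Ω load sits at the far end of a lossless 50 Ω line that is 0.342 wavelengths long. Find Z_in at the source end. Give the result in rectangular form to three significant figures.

βl = 2π × 0.342 = 123°
tan(βl) = tan(123°) = -1.53
Z_in = Z_0·(Z_L + jZ_0·tanβl)/(Z_0 + jZ_L·tanβl)
     = 50·(70.1 − j76.6)/(50 − j107)

Z_in ≈ 41.8 + j13.2 Ω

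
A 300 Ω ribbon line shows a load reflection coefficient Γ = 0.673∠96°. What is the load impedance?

Z_L = Z_0·(1 + Γ)/(1 − Γ) = 300·(0.93 + j0.669)/(1.07 − j0.669)

Z_L ≈ 103 + j252 Ω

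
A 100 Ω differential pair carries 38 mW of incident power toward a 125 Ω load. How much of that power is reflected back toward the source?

Γ = (125 − 100)/(125 + 100) = 0.111
|Γ|² = 0.0123
P_refl = |Γ|²·P_inc = 0.469 mW, P_del = (1 − |Γ|²)·P_inc = 37.5 mW

P_reflected ≈ 0.469 mW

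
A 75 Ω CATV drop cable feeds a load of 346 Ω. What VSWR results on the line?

Γ = (346 − 75)/(346 + 75) = 0.644
VSWR = (1 + 0.644)/(1 − 0.644)

VSWR ≈ 4.61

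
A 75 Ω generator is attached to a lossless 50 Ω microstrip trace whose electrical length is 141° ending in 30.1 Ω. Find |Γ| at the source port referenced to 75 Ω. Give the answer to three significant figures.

tan(βl) = -0.81
Z_in = Z_0·(Z_L + jZ_0·tanβl)/(Z_0 + jZ_L·tanβl) = 40.3 − j20.9 Ω
Γ_s = (Z_in − Z_s)/(Z_in + Z_s) = (-34.7 − j20.9)/(115 − j20.9), |Γ_s| = 0.346

|Γ| ≈ 0.346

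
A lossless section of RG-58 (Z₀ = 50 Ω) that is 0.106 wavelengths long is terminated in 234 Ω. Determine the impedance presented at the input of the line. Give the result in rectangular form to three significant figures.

Z_in ≈ 26.1 − j56.5 Ω

βl = 2π × 0.106 = 38.2°
tan(βl) = tan(38.2°) = 0.786
Z_in = Z_0·(Z_L + jZ_0·tanβl)/(Z_0 + jZ_L·tanβl)
     = 50·(234 + j39.3)/(50 + j184)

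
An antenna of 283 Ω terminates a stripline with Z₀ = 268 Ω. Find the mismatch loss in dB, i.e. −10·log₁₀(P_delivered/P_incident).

Γ = (283 − 268)/(283 + 268) = 0.0272
|Γ|² = 0.000741, so P_del/P_inc = 1 − |Γ|² = 0.999
ML = −10·log₁₀(1 − |Γ|²)

mismatch loss ≈ 0.00322 dB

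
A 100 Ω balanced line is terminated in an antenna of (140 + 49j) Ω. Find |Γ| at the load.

Γ = (Z_L − Z_0)/(Z_L + Z_0) = (40 + j49)/(240 + j49)
|Γ| = 63.3/245

|Γ| ≈ 0.258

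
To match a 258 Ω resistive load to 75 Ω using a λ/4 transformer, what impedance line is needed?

Z_qwt ≈ 139 Ω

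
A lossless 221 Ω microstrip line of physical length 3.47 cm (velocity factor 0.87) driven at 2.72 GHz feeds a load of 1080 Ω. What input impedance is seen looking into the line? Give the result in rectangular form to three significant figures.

Z_in ≈ 75.2 + j174 Ω

λ = v/f = 0.87·c / 2.72 GHz = 0.096 m
βl = 2π·l/λ = 2π × 0.362 = 130°
tan(βl) = tan(130°) = -1.18
Z_in = Z_0·(Z_L + jZ_0·tanβl)/(Z_0 + jZ_L·tanβl)
     = 221·(1080 − j262)/(221 − j1280)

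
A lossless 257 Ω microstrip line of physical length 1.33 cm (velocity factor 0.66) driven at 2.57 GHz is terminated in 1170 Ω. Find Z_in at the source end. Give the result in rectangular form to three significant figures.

Z_in ≈ 71.3 − j128 Ω

λ = v/f = 0.66·c / 2.57 GHz = 0.077 m
βl = 2π·l/λ = 2π × 0.173 = 62.1°
tan(βl) = tan(62.1°) = 1.89
Z_in = Z_0·(Z_L + jZ_0·tanβl)/(Z_0 + jZ_L·tanβl)
     = 257·(1170 + j486)/(257 + j2210)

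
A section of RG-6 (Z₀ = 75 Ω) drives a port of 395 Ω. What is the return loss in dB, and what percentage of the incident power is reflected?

RL ≈ 3.34 dB; 46.4% of incident power reflected

Γ = (395 − 75)/(395 + 75) = 0.681
RL = −20·log₁₀(0.681) = 3.34 dB
P_refl/P_inc = |Γ|² = 0.464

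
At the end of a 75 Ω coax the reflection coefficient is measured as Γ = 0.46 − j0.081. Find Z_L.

Z_L = Z_0·(1 + Γ)/(1 − Γ) = 75·(1.46 − j0.081)/(0.54 + j0.081)

Z_L ≈ 197 − j40.7 Ω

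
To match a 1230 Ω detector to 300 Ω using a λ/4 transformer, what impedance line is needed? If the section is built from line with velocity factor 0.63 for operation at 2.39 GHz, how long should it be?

Z_qwt = √(Z_0·R_L) = √(300 × 1230) = √369000
λ = 0.63·c/f = 0.0791 m, so l = λ/4 = 0.0198 m

Z_qwt ≈ 607 Ω; length ≈ 1.98 cm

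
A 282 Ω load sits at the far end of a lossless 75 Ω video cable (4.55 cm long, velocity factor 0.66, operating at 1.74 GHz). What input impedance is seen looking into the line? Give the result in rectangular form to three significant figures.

Z_in ≈ 50.8 + j84.5 Ω

λ = v/f = 0.66·c / 1.74 GHz = 0.114 m
βl = 2π·l/λ = 2π × 0.4 = 144°
tan(βl) = tan(144°) = -0.728
Z_in = Z_0·(Z_L + jZ_0·tanβl)/(Z_0 + jZ_L·tanβl)
     = 75·(282 − j54.6)/(75 − j205)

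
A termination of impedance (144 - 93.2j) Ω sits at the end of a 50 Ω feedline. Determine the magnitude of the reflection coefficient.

Γ = (Z_L − Z_0)/(Z_L + Z_0) = (94 − j93.2)/(194 − j93.2)
|Γ| = 132/215

|Γ| ≈ 0.615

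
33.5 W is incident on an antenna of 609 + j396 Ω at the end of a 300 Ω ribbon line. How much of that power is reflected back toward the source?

P_reflected ≈ 8.6 W

|Γ| = |(309 + j396)/(909 + j396)| = 0.507
|Γ|² = 0.257
P_refl = |Γ|²·P_inc = 8.6 W, P_del = (1 − |Γ|²)·P_inc = 24.9 W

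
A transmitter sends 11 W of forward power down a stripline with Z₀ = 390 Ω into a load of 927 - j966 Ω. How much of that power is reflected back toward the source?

|Γ| = |(537 − j966)/(1317 − j966)| = 0.677
|Γ|² = 0.458
P_refl = |Γ|²·P_inc = 5.04 W, P_del = (1 − |Γ|²)·P_inc = 5.96 W

P_reflected ≈ 5.04 W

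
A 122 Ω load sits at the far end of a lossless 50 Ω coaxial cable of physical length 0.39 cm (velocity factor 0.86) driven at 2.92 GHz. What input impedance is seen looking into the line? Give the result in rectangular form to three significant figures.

λ = v/f = 0.86·c / 2.92 GHz = 0.0884 m
βl = 2π·l/λ = 2π × 0.0441 = 15.9°
tan(βl) = tan(15.9°) = 0.285
Z_in = Z_0·(Z_L + jZ_0·tanβl)/(Z_0 + jZ_L·tanβl)
     = 50·(122 + j14.2)/(50 + j34.7)

Z_in ≈ 89 − j47.6 Ω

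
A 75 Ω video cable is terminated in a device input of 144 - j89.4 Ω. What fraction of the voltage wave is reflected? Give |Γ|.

|Γ| ≈ 0.477

Γ = (Z_L − Z_0)/(Z_L + Z_0) = (69 − j89.4)/(219 − j89.4)
|Γ| = 113/237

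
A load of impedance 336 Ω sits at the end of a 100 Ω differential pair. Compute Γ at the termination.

Γ = (Z_L − Z_0)/(Z_L + Z_0) = (336 − 100)/(336 + 100) = 236/436

Γ = 0.541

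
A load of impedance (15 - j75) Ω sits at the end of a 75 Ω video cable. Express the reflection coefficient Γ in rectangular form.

Γ = (Z_L − Z_0)/(Z_L + Z_0) = (-60 − j75)/(90 − j75)

Γ ≈ 0.0164 − j0.82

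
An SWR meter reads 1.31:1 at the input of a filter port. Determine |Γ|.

|Γ| ≈ 0.134

|Γ| = (S − 1)/(S + 1) = (1.31 − 1)/(1.31 + 1) = 0.31/2.31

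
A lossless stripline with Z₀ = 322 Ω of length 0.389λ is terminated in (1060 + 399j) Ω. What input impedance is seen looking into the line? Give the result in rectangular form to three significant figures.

βl = 2π × 0.389 = 140°
tan(βl) = tan(140°) = -0.838
Z_in = Z_0·(Z_L + jZ_0·tanβl)/(Z_0 + jZ_L·tanβl)
     = 322·(1060 + j129)/(656 − j888)

Z_in ≈ 153 + j271 Ω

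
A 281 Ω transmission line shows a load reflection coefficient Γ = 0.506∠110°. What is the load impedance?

Z_L ≈ 130 + j167 Ω

Z_L = Z_0·(1 + Γ)/(1 − Γ) = 281·(0.827 + j0.475)/(1.17 − j0.475)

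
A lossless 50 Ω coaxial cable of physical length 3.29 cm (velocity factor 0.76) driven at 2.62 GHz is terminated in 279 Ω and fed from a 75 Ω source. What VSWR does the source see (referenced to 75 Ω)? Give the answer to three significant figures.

VSWR ≈ 5.99

λ = v/f = 0.76·c / 2.62 GHz = 0.087 m
βl = 2π·l/λ = 2π × 0.378 = 136°
tan(βl) = -0.962
Z_in = Z_0·(Z_L + jZ_0·tanβl)/(Z_0 + jZ_L·tanβl) = 18 + j48.6 Ω
Γ_s = (Z_in − Z_s)/(Z_in + Z_s) = (-57 + j48.6)/(93 + j48.6), |Γ_s| = 0.714
VSWR = (1 + |Γ_s|)/(1 − |Γ_s|)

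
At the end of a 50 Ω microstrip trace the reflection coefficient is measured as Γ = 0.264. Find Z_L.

Z_L ≈ 85.9 Ω

Z_L = Z_0·(1 + Γ)/(1 − Γ) = 50·(1.26)/(0.736)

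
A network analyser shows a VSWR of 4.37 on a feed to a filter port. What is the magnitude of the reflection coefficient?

|Γ| ≈ 0.628

|Γ| = (S − 1)/(S + 1) = (4.37 − 1)/(4.37 + 1) = 3.37/5.37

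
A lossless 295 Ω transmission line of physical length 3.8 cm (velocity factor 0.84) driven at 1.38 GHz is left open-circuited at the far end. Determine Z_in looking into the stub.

Z_in ≈ −j79.5 Ω

λ = v/f = 0.84·c / 1.38 GHz = 0.183 m
βl = 2π·l/λ = 2π × 0.208 = 74.9°
tan(βl) = 3.71
For an open-circuited stub, Z_in = −jZ_0·cot(βl) = −jZ_0/tan(βl)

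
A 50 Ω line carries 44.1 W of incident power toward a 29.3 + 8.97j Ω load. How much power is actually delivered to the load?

|Γ| = |(-20.7 + j8.97)/(79.3 + j8.97)| = 0.283
|Γ|² = 0.0799
P_refl = |Γ|²·P_inc = 3.52 W, P_del = (1 − |Γ|²)·P_inc = 40.6 W

P_delivered ≈ 40.6 W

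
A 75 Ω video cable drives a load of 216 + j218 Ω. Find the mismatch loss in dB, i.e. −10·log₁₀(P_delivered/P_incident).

Γ = (141 + j218)/(291 + j218), |Γ| = 0.714
|Γ|² = 0.51, so P_del/P_inc = 1 − |Γ|² = 0.49
ML = −10·log₁₀(1 − |Γ|²)

mismatch loss ≈ 3.1 dB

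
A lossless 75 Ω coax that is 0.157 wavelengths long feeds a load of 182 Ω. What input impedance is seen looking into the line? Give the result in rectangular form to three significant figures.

βl = 2π × 0.157 = 56.5°
tan(βl) = tan(56.5°) = 1.51
Z_in = Z_0·(Z_L + jZ_0·tanβl)/(Z_0 + jZ_L·tanβl)
     = 75·(182 + j113)/(75 + j275)

Z_in ≈ 41.4 − j38.3 Ω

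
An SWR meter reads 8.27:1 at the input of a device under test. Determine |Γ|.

|Γ| = (S − 1)/(S + 1) = (8.27 − 1)/(8.27 + 1) = 7.27/9.27

|Γ| ≈ 0.784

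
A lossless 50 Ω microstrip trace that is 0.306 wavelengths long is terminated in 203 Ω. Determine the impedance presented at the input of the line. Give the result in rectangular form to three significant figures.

βl = 2π × 0.306 = 110°
tan(βl) = tan(110°) = -2.72
Z_in = Z_0·(Z_L + jZ_0·tanβl)/(Z_0 + jZ_L·tanβl)
     = 50·(203 − j136)/(50 − j553)

Z_in ≈ 13.9 + j17.1 Ω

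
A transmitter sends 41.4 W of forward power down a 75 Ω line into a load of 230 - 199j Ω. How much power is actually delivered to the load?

|Γ| = |(155 − j199)/(305 − j199)| = 0.693
|Γ|² = 0.48
P_refl = |Γ|²·P_inc = 19.9 W, P_del = (1 − |Γ|²)·P_inc = 21.5 W

P_delivered ≈ 21.5 W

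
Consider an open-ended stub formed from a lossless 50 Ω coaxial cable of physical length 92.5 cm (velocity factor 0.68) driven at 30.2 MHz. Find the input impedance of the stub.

Z_in ≈ −j43 Ω

λ = v/f = 0.68·c / 30.2 MHz = 6.75 m
βl = 2π·l/λ = 2π × 0.137 = 49.3°
tan(βl) = 1.16
For an open-ended stub, Z_in = −jZ_0·cot(βl) = −jZ_0/tan(βl)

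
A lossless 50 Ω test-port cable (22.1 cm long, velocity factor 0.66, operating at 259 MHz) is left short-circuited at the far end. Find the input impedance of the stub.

λ = v/f = 0.66·c / 259 MHz = 0.764 m
βl = 2π·l/λ = 2π × 0.289 = 104°
tan(βl) = -3.99
For a short-circuited stub, Z_in = jZ_0·tan(βl)

Z_in ≈ −j199 Ω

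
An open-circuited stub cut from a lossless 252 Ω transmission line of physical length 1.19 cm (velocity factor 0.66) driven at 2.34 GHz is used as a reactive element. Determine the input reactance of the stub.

λ = v/f = 0.66·c / 2.34 GHz = 0.0846 m
βl = 2π·l/λ = 2π × 0.141 = 50.6°
tan(βl) = 1.22
For an open-circuited stub, Z_in = −jZ_0·cot(βl) = −jZ_0/tan(βl)

X_in ≈ -207 Ω (capacitive)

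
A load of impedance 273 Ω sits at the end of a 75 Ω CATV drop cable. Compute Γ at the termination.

Γ = 0.569

Γ = (Z_L − Z_0)/(Z_L + Z_0) = (273 − 75)/(273 + 75) = 198/348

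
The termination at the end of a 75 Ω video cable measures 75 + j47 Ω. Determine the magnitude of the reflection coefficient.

|Γ| ≈ 0.299

Γ = (Z_L − Z_0)/(Z_L + Z_0) = (0 + j47)/(150 + j47)
|Γ| = 47/157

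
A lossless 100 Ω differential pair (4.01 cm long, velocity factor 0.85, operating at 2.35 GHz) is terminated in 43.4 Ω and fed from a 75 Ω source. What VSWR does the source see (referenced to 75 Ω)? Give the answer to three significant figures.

VSWR ≈ 2.49

λ = v/f = 0.85·c / 2.35 GHz = 0.109 m
βl = 2π·l/λ = 2π × 0.37 = 133°
tan(βl) = -1.07
Z_in = Z_0·(Z_L + jZ_0·tanβl)/(Z_0 + jZ_L·tanβl) = 76.6 − j71.5 Ω
Γ_s = (Z_in − Z_s)/(Z_in + Z_s) = (1.62 − j71.5)/(152 − j71.5), |Γ_s| = 0.427
VSWR = (1 + |Γ_s|)/(1 − |Γ_s|)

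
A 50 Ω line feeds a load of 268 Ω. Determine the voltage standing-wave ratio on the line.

Γ = (268 − 50)/(268 + 50) = 0.686
VSWR = (1 + 0.686)/(1 − 0.686)

VSWR ≈ 5.36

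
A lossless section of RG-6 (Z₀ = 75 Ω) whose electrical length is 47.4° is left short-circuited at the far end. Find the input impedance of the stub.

tan(βl) = 1.09
For a short-circuited stub, Z_in = jZ_0·tan(βl)

Z_in ≈ +j81.6 Ω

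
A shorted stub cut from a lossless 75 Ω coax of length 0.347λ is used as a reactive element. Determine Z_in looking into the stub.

βl = 2π × 0.347 = 125°
tan(βl) = -1.43
For a shorted stub, Z_in = jZ_0·tan(βl)

Z_in ≈ −j107 Ω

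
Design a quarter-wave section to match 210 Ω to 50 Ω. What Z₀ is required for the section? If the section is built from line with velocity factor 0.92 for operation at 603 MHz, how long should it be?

Z_qwt ≈ 102 Ω; length ≈ 11.4 cm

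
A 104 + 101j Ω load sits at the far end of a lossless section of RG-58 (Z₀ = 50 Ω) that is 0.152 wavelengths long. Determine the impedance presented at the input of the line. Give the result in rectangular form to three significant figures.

Z_in ≈ 25.8 − j51.7 Ω

βl = 2π × 0.152 = 54.7°
tan(βl) = tan(54.7°) = 1.41
Z_in = Z_0·(Z_L + jZ_0·tanβl)/(Z_0 + jZ_L·tanβl)
     = 50·(104 + j172)/(-92.8 + j147)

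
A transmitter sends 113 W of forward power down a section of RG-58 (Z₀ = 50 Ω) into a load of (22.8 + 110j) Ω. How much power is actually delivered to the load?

P_delivered ≈ 29.6 W

|Γ| = |(-27.2 + j110)/(72.8 + j110)| = 0.859
|Γ|² = 0.738
P_refl = |Γ|²·P_inc = 83.4 W, P_del = (1 − |Γ|²)·P_inc = 29.6 W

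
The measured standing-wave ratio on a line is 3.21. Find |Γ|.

|Γ| ≈ 0.525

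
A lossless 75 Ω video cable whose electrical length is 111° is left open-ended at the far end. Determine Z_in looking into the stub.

tan(βl) = -2.61
For an open-ended stub, Z_in = −jZ_0·cot(βl) = −jZ_0/tan(βl)

Z_in ≈ +j28.8 Ω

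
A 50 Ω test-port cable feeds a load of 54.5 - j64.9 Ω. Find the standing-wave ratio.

VSWR ≈ 3.24

Γ = (Z_L − Z_0)/(Z_L + Z_0) = (4.5 − j64.9)/(104.5 − j64.9)
|Γ| = 65.1/123 = 0.529
VSWR = (1 + |Γ|)/(1 − |Γ|) = 1.53/0.471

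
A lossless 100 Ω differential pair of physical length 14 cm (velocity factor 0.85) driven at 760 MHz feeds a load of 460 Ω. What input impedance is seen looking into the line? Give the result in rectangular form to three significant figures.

λ = v/f = 0.85·c / 760 MHz = 0.336 m
βl = 2π·l/λ = 2π × 0.417 = 150°
tan(βl) = tan(150°) = -0.572
Z_in = Z_0·(Z_L + jZ_0·tanβl)/(Z_0 + jZ_L·tanβl)
     = 100·(460 − j57.2)/(100 − j263)

Z_in ≈ 77 + j145 Ω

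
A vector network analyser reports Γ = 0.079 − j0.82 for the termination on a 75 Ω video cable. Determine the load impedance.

Z_L ≈ 15.8 − j80.9 Ω

Z_L = Z_0·(1 + Γ)/(1 − Γ) = 75·(1.08 − j0.82)/(0.921 + j0.82)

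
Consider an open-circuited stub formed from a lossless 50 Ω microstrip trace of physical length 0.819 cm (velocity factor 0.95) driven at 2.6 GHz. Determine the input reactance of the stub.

X_in ≈ -98.6 Ω (capacitive)

λ = v/f = 0.95·c / 2.6 GHz = 0.11 m
βl = 2π·l/λ = 2π × 0.0747 = 26.9°
tan(βl) = 0.507
For an open-circuited stub, Z_in = −jZ_0·cot(βl) = −jZ_0/tan(βl)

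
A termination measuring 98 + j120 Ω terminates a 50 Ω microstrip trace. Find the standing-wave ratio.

Γ = (Z_L − Z_0)/(Z_L + Z_0) = (48 + j120)/(148 + j120)
|Γ| = 129/191 = 0.678
VSWR = (1 + |Γ|)/(1 − |Γ|) = 1.68/0.322

VSWR ≈ 5.22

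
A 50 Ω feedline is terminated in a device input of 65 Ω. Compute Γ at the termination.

Γ = 0.13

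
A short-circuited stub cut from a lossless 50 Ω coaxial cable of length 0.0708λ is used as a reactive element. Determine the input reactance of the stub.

βl = 2π × 0.0708 = 25.5°
tan(βl) = 0.477
For a short-circuited stub, Z_in = jZ_0·tan(βl)

X_in ≈ 23.8 Ω (inductive)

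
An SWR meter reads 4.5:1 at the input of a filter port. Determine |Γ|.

|Γ| ≈ 0.636

|Γ| = (S − 1)/(S + 1) = (4.5 − 1)/(4.5 + 1) = 3.5/5.5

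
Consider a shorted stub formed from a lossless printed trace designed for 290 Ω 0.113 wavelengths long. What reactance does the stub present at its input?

βl = 2π × 0.113 = 40.7°
tan(βl) = 0.86
For a shorted stub, Z_in = jZ_0·tan(βl)

X_in ≈ 249 Ω (inductive)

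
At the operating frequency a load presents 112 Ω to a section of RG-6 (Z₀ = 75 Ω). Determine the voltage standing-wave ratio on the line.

Γ = (112 − 75)/(112 + 75) = 0.198
VSWR = (1 + 0.198)/(1 − 0.198)

VSWR ≈ 1.49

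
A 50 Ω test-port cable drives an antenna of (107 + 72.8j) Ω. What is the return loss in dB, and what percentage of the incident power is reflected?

RL ≈ 5.44 dB; 28.5% of incident power reflected

Γ = (57 + j72.8)/(157 + j72.8), |Γ| = 0.534
RL = −20·log₁₀(0.534) = 5.44 dB
P_refl/P_inc = |Γ|² = 0.285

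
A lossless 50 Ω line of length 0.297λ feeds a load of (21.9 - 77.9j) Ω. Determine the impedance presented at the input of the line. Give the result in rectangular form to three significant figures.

βl = 2π × 0.297 = 107°
tan(βl) = tan(107°) = -3.29
Z_in = Z_0·(Z_L + jZ_0·tanβl)/(Z_0 + jZ_L·tanβl)
     = 50·(21.9 − j242)/(-206 − j72)

Z_in ≈ 13.6 + j54 Ω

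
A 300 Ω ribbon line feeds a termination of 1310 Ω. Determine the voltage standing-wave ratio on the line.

For a purely resistive load, VSWR = R_L/Z_0 or Z_0/R_L (whichever > 1) = 1310/300

VSWR ≈ 4.37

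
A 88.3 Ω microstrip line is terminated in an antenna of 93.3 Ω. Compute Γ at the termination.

Γ = 0.0275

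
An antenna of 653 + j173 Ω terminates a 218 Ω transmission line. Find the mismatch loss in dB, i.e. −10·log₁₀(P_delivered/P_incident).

mismatch loss ≈ 1.41 dB

Γ = (435 + j173)/(871 + j173), |Γ| = 0.527
|Γ|² = 0.278, so P_del/P_inc = 1 − |Γ|² = 0.722
ML = −10·log₁₀(1 − |Γ|²)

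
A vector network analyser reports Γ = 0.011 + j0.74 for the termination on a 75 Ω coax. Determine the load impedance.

Z_L = Z_0·(1 + Γ)/(1 − Γ) = 75·(1.01 + j0.74)/(0.989 − j0.74)

Z_L ≈ 22.2 + j72.8 Ω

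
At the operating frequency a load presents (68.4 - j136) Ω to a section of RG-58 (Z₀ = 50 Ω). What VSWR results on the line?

Γ = (Z_L − Z_0)/(Z_L + Z_0) = (18.4 − j136)/(118.4 − j136)
|Γ| = 137/180 = 0.761
VSWR = (1 + |Γ|)/(1 − |Γ|) = 1.76/0.239

VSWR ≈ 7.37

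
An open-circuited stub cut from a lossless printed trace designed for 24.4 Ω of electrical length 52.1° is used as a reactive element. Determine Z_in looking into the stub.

Z_in ≈ −j19 Ω

tan(βl) = 1.28
For an open-circuited stub, Z_in = −jZ_0·cot(βl) = −jZ_0/tan(βl)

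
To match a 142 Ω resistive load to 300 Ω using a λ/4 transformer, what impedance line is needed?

Z_qwt ≈ 206 Ω

Z_qwt = √(Z_0·R_L) = √(300 × 142) = √42600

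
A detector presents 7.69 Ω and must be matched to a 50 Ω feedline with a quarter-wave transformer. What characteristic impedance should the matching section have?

Z_qwt ≈ 19.6 Ω

Z_qwt = √(Z_0·R_L) = √(50 × 7.69) = √384.5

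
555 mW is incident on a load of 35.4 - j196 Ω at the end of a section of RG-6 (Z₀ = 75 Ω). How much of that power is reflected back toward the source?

P_reflected ≈ 439 mW

|Γ| = |(-39.6 − j196)/(110.4 − j196)| = 0.889
|Γ|² = 0.79
P_refl = |Γ|²·P_inc = 439 mW, P_del = (1 − |Γ|²)·P_inc = 116 mW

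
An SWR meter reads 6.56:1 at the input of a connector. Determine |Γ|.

|Γ| ≈ 0.735

|Γ| = (S − 1)/(S + 1) = (6.56 − 1)/(6.56 + 1) = 5.56/7.56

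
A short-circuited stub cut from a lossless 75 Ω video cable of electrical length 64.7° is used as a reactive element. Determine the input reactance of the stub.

X_in ≈ 159 Ω (inductive)

tan(βl) = 2.12
For a short-circuited stub, Z_in = jZ_0·tan(βl)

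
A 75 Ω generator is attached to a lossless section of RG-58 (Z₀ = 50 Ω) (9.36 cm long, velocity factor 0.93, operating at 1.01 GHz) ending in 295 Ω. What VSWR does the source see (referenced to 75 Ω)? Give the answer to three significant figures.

VSWR ≈ 7.49

λ = v/f = 0.93·c / 1.01 GHz = 0.276 m
βl = 2π·l/λ = 2π × 0.339 = 122°
tan(βl) = -1.6
Z_in = Z_0·(Z_L + jZ_0·tanβl)/(Z_0 + jZ_L·tanβl) = 11.6 + j30 Ω
Γ_s = (Z_in − Z_s)/(Z_in + Z_s) = (-63.4 + j30)/(86.6 + j30), |Γ_s| = 0.764
VSWR = (1 + |Γ_s|)/(1 − |Γ_s|)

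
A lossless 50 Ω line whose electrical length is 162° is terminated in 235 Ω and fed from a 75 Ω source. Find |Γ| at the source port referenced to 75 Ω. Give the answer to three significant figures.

|Γ| ≈ 0.558

tan(βl) = -0.325
Z_in = Z_0·(Z_L + jZ_0·tanβl)/(Z_0 + jZ_L·tanβl) = 78 + j103 Ω
Γ_s = (Z_in − Z_s)/(Z_in + Z_s) = (2.97 + j103)/(153 + j103), |Γ_s| = 0.558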